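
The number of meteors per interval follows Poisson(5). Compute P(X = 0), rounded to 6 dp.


P(X=0) = e^(-5) * 5^0 / 0!
≈ 0.006737946999 * 1 / 1
≈ 0.006738

0.006738


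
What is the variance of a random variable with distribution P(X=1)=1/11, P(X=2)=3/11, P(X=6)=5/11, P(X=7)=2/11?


E[X] = 51/11, E[X^2] = 291/11
Var(X) = E[X^2] - (E[X])^2 = 291/11 - (51/11)^2 = 600/121

600/121


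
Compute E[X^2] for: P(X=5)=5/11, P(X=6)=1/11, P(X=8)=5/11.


E[X^2] = sum(x^2 * P(x))
= 25*5/11 + 36*1/11 + 64*5/11
= 481/11

481/11


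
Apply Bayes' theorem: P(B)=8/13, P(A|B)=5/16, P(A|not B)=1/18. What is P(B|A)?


P(A) = P(A|B)P(B) + P(A|B')P(B') = 5/16*8/13 + 1/18*5/13 = 25/117
P(B|A) = P(A|B)P(B)/P(A) = (5/26)/(25/117) = 9/10

9/10


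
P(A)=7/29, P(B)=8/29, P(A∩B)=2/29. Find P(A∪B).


P(A∪B) = P(A) + P(B) - P(A∩B)
= 7/29 + 8/29 - 2/29 = 13/29

13/29


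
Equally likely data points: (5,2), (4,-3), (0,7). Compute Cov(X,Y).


E[X]=3, E[Y]=2, E[XY]=-2/3
Cov(X,Y) = E[XY] - E[X]E[Y] = -2/3 - 3*2 = -20/3

-20/3


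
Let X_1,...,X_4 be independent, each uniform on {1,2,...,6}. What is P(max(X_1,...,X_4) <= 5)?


P(max <= 5) = P(all X_i <= 5) = (P(X_1 <= 5))^4
= (5/6)^4 = 625/1296

625/1296


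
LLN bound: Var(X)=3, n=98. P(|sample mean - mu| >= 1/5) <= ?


Var(Xbar) = Var(X)/n = 3/98
Chebyshev: P(|Xbar-mu| >= 1/5) <= Var(Xbar)/(1/5)^2 = (3/98)/(1/25) = 75/98

75/98


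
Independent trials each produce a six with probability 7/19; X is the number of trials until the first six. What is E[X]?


For geometric (trials until first success), E[X] = 1/p = 1/(7/19) = 19/7

19/7


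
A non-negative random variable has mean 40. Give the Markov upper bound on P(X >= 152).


Markov: P(X >= a) <= E[X]/a
P(X >= 152) <= 40/152 = 5/19

5/19


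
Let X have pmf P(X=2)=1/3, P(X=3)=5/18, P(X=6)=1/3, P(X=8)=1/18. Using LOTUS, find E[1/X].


E[1/X] = sum(g(x)*P(x))
= 1/2*1/3 + 1/3*5/18 + 1/6*1/3 + 1/8*1/18
= 139/432

139/432


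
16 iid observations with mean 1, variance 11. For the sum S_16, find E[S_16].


E[S_n] = n*E[X_1] = 16*1 = 16

16


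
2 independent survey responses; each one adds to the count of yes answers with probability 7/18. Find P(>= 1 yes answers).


P(at least one) = 1 - P(none)
P(none) = (1 - 7/18)^2 = (11/18)^2 = 121/324
P(at least one) = 1 - 121/324 = 203/324

203/324


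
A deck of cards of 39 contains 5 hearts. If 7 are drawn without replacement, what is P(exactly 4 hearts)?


P(X=4) = C(5,4)*C(34,3) / C(39,7)
= 5*5984 / 15380937
= 29920/15380937 = 160/82251

160/82251


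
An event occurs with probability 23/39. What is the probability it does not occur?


P(A') = 1 - P(A) = 1 - 23/39 = 16/39

16/39


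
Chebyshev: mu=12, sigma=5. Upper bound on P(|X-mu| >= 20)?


k = 20/5 = 4
Chebyshev: P(|X-mu| >= k*sigma) <= 1/k^2 = 1/4^2 = 1/16

1/16


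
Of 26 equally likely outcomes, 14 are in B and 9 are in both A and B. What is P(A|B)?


P(A|B) = P(A∩B)/P(B) = (9/26)/(14/26) = 9/14

9/14


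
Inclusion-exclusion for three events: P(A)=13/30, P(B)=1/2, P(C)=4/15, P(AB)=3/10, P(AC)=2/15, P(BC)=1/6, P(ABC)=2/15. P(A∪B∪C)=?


P(A∪B∪C) = P(A)+P(B)+P(C) - P(AB)-P(AC)-P(BC) + P(ABC)
= 13/30+1/2+4/15 - 3/10-2/15-1/6 + 2/15
= 11/15

11/15


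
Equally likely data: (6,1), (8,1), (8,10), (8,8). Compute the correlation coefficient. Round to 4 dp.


Cov(X,Y) = 2.0000, Var(X) = 0.7500, Var(Y) = 16.5000
rho = Cov/(sqrt(VarX)*sqrt(VarY)) = 0.5685

0.5685


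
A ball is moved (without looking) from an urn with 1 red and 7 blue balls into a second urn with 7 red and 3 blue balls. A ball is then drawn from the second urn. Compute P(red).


P(transfer red) = 1/8; P(transfer blue) = 7/8
If red transferred: Urn II has 8 red of 11, so P(red|red moved) = 8/11
If blue transferred: Urn II has 7 red of 11, so P(red|blue moved) = 7/11
By total probability: P(red) = 1/8*8/11 + 7/8*7/11 = 57/88

57/88


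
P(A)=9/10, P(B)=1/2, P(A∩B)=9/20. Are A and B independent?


P(A)*P(B) = 9/10*1/2 = 9/20
P(A∩B) = 9/20, which equals P(A)P(B), so independent

Yes, A and B are independent


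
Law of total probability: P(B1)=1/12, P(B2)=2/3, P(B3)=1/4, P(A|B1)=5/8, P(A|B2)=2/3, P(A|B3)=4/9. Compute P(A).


P(A) = P(A|B1)P(B1) + P(A|B2)P(B2) + P(A|B3)P(B3)
= 5/8*1/12 + 2/3*2/3 + 4/9*1/4
= 5/96 + 4/9 + 1/9 = 175/288

175/288


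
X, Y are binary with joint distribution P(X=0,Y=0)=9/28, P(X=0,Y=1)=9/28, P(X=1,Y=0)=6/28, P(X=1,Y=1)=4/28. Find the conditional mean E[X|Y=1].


P(Y=1) = 13/28
E[X|Y=1] = (0*9 + 1*4)/13 = 4/13

4/13


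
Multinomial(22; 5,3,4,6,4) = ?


22! = 1124000727777607680000
Denominator: 5!=120 * 3!=6 * 4!=24 * 6!=720 * 4!=24
Coefficient = 1124000727777607680000 / 298598400 = 3764255695200

3764255695200


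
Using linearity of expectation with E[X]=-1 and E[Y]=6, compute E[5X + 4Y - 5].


E[5X + 4Y - 5] = 5*E[X] + 4*E[Y] - 5
= (5)*(-1) + (4)*(6) + (-5)
= -5 + 24 - 5 = 14

14


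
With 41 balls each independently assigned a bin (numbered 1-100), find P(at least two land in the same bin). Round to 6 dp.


P(all different) = prod((100-i)/100 for i=0..40) = 0.000067
P(at least one match) = 1 - 0.000067 = 0.999933

0.999933


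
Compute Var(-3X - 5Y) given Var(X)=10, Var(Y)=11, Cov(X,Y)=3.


Var(-3X - 5Y) = (-3)^2*Var(X) + (-5)^2*Var(Y) + 2*(-3)*(-5)*Cov(X,Y)
= 9*10 + 25*11 + 30*3
= 90 + 275 + 90 = 455

455


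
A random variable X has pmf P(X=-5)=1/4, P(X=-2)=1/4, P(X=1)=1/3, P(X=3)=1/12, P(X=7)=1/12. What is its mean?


E[X] = sum(x * P(x))
= -5*1/4 - 2*1/4 + 1*1/3 + 3*1/12 + 7*1/12
= -7/12

-7/12


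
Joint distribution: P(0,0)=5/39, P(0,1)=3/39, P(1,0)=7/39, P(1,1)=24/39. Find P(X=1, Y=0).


Read from table: P(X=1, Y=0) = 7/39

7/39


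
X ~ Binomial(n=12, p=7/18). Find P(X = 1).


P(X=1) = C(12,1) * p^1 * (1-p)^11
= 12 * 7/18 * 285311670611/64268410079232
= 1997181694277/96402615118848

1997181694277/96402615118848


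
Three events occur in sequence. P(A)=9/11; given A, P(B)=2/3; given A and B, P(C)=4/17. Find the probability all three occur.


P(A∩B∩C) = P(A) * P(B|A) * P(C|A∩B)
= 9/11 * 2/3 * 4/17
= 6/11 * 4/17 = 24/187

24/187


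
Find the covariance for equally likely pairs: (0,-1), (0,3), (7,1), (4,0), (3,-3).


E[X]=14/5, E[Y]=0, E[XY]=-2/5
Cov(X,Y) = E[XY] - E[X]E[Y] = -2/5 - 14/5*0 = -2/5

-2/5


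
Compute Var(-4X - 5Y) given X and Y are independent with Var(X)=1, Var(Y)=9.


Independence => Cov(X,Y)=0
Var(-4X - 5Y) = (-4)^2*Var(X) + (-5)^2*Var(Y)
= 16*1 + 25*9 = 241

241


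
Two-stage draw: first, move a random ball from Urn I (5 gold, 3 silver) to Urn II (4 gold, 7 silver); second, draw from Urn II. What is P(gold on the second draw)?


P(transfer gold) = 5/8; P(transfer silver) = 3/8
If gold transferred: Urn II has 5 gold of 12, so P(gold|gold moved) = 5/12
If silver transferred: Urn II has 4 gold of 12, so P(gold|silver moved) = 1/3
By total probability: P(gold) = 5/8*5/12 + 3/8*1/3 = 37/96

37/96


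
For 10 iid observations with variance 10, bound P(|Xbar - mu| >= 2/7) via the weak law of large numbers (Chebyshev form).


Var(Xbar) = Var(X)/n = 10/10
Chebyshev: P(|Xbar-mu| >= 2/7) <= Var(Xbar)/(2/7)^2 = 1/(4/49) = 49/4
Bound exceeds 1, so trivial bound: 1

1


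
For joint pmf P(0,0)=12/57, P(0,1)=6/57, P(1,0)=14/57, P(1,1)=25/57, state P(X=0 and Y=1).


Read from table: P(X=0, Y=1) = 6/57 = 2/19

2/19


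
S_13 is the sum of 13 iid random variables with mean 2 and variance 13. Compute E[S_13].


E[S_n] = n*E[X_1] = 13*2 = 26

26


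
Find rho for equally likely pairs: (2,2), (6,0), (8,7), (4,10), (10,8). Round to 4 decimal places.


Cov(X,Y) = 3.6000, Var(X) = 8.0000, Var(Y) = 14.2400
rho = Cov/(sqrt(VarX)*sqrt(VarY)) = 0.3373

0.3373


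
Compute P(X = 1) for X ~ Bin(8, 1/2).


P(X=1) = C(8,1) * p^1 * (1-p)^7
= 8 * 1/2 * 1/128
= 1/32

1/32


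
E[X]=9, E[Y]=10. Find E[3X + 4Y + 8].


E[3X + 4Y + 8] = 3*E[X] + 4*E[Y] + 8
= (3)*(9) + (4)*(10) + (8)
= 27 + 40 + 8 = 75

75


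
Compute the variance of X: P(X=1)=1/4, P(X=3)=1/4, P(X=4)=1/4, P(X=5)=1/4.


E[X] = 13/4, E[X^2] = 51/4
Var(X) = E[X^2] - (E[X])^2 = 51/4 - (13/4)^2 = 35/16

35/16


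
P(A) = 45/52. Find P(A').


P(A') = 1 - P(A) = 1 - 45/52 = 7/52

7/52


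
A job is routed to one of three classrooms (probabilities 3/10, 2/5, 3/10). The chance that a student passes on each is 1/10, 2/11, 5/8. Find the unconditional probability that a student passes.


P(A) = P(A|B1)P(B1) + P(A|B2)P(B2) + P(A|B3)P(B3)
= 1/10*3/10 + 2/11*2/5 + 5/8*3/10
= 3/100 + 4/55 + 3/16 = 1277/4400

1277/4400


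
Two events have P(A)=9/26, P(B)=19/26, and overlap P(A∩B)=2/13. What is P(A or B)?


P(A∪B) = P(A) + P(B) - P(A∩B)
= 9/26 + 19/26 - 2/13 = 12/13

12/13


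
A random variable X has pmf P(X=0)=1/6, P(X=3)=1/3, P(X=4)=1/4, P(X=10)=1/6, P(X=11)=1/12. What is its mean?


E[X] = sum(x * P(x))
= 0*1/6 + 3*1/3 + 4*1/4 + 10*1/6 + 11*1/12
= 55/12

55/12


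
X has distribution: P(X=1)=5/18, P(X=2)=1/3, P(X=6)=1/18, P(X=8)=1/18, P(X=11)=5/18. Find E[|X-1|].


E[|X-1|] = sum(g(x)*P(x))
= 0*5/18 + 1*1/3 + 5*1/18 + 7*1/18 + 10*5/18
= 34/9

34/9


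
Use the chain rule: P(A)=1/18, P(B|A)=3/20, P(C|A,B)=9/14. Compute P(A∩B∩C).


P(A∩B∩C) = P(A) * P(B|A) * P(C|A∩B)
= 1/18 * 3/20 * 9/14
= 1/120 * 9/14 = 3/560

3/560


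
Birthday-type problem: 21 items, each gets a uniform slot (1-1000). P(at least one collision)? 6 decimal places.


P(all different) = prod((1000-i)/1000 for i=0..20) = 0.809410
P(at least one match) = 1 - 0.809410 = 0.190590

0.190590


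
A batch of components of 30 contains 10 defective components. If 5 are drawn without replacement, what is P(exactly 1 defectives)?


P(X=1) = C(10,1)*C(20,4) / C(30,5)
= 10*4845 / 142506
= 48450/142506 = 8075/23751

8075/23751


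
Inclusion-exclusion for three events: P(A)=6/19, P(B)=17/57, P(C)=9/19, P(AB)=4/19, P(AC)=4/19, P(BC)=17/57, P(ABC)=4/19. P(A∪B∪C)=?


P(A∪B∪C) = P(A)+P(B)+P(C) - P(AB)-P(AC)-P(BC) + P(ABC)
= 6/19+17/57+9/19 - 4/19-4/19-17/57 + 4/19
= 11/19

11/19


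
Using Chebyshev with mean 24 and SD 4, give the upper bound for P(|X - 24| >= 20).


k = 20/4 = 5
Chebyshev: P(|X-mu| >= k*sigma) <= 1/k^2 = 1/5^2 = 1/25

1/25


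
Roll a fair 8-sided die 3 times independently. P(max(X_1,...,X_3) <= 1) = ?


P(max <= 1) = P(all X_i <= 1) = (P(X_1 <= 1))^3
= (1/8)^3 = 1/512

1/512


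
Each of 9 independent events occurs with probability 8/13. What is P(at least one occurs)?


P(at least one) = 1 - P(none)
P(none) = (1 - 8/13)^9 = (5/13)^9 = 1953125/10604499373
P(at least one) = 1 - 1953125/10604499373 = 10602546248/10604499373

10602546248/10604499373


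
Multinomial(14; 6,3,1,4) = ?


14! = 87178291200
Denominator: 6!=720 * 3!=6 * 1!=1 * 4!=24
Coefficient = 87178291200 / 103680 = 840840

840840


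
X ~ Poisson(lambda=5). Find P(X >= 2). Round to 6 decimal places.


P(X>=2) = 1 - P(X<=1) = 1 - (e^(-5)*5^0/0! + e^(-5)*5^1/1!)
≈ 1 - (0.0067379470 + 0.0336897350)
= 1 - 0.0404276820 = 0.9595723180
≈ 0.959572

0.959572


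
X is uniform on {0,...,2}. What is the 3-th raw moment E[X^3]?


E[X^3] = (1/3) * sum(x^3 for x=0..2)
= 9/3 = 3

3


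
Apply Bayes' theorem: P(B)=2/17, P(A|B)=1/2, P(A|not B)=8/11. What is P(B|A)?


P(A) = P(A|B)P(B) + P(A|B')P(B') = 1/2*2/17 + 8/11*15/17 = 131/187
P(B|A) = P(A|B)P(B)/P(A) = (1/17)/(131/187) = 11/131

11/131


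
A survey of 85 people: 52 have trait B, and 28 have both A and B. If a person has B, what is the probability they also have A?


P(A|B) = P(A∩B)/P(B) = (28/85)/(52/85) = 28/52 = 7/13

7/13


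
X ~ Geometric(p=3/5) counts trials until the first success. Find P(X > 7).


P(X > 7) = P(first 7 trials all fail) = (1-p)^7 = (2/5)^7 = 128/78125

128/78125


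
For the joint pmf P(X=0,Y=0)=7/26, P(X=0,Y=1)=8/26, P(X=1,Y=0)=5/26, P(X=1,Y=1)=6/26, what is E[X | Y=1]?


P(Y=1) = 14/26
E[X|Y=1] = (0*8 + 1*6)/14 = 6/14 = 3/7

3/7


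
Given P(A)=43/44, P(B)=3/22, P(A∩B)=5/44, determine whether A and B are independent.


P(A)*P(B) = 43/44*3/22 = 129/968
P(A∩B) = 5/44 != 129/968, so not independent

No, A and B are not independent


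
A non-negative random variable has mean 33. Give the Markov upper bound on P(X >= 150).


Markov: P(X >= a) <= E[X]/a
P(X >= 150) <= 33/150 = 11/50

11/50


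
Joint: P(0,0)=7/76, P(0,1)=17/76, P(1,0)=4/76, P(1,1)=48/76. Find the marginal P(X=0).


P(X=0) = P(0,0)+P(0,1) = 7/76 + 17/76 = 24/76 = 6/19

6/19


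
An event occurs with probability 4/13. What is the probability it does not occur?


P(A') = 1 - P(A) = 1 - 4/13 = 9/13

9/13


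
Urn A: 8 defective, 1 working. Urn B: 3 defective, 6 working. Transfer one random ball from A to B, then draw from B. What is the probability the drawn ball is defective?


P(transfer defective) = 8/9; P(transfer working) = 1/9
If defective transferred: Urn II has 4 defective of 10, so P(defective|defective moved) = 2/5
If working transferred: Urn II has 3 defective of 10, so P(defective|working moved) = 3/10
By total probability: P(defective) = 8/9*2/5 + 1/9*3/10 = 7/18

7/18


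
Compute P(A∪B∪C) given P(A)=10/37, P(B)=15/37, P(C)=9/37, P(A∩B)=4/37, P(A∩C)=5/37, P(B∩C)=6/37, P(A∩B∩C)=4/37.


P(A∪B∪C) = P(A)+P(B)+P(C) - P(AB)-P(AC)-P(BC) + P(ABC)
= 10/37+15/37+9/37 - 4/37-5/37-6/37 + 4/37
= 23/37

23/37


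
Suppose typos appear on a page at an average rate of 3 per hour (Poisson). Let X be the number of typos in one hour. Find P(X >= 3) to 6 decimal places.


P(X>=3) = 1 - P(X<=2) = 1 - (e^(-3)*3^0/0! + e^(-3)*3^1/1! + e^(-3)*3^2/2!)
≈ 1 - (0.0497870684 + 0.1493612051 + 0.2240418077)
= 1 - 0.4231900812 = 0.5768099188
≈ 0.576810

0.576810


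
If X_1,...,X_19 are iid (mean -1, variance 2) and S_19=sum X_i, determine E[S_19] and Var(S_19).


E[S_n] = n*mu = 19*-1 = -19
Var(S_n) = n*sigma^2 = 19*2 = 38

E[S_19]=-19, Var(S_19)=38


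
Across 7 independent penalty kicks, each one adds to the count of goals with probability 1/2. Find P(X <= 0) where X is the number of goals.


P(X<=0) = P(X=0)
= 1/128
= 1/128

1/128


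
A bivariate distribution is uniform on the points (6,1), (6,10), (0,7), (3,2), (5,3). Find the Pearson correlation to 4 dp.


Cov(X,Y) = -1.0000, Var(X) = 5.2000, Var(Y) = 11.4400
rho = Cov/(sqrt(VarX)*sqrt(VarY)) = -0.1297

-0.1297


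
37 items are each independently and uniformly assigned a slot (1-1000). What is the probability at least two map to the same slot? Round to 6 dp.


P(all different) = prod((1000-i)/1000 for i=0..36) = 0.509536
P(at least one match) = 1 - 0.509536 = 0.490464

0.490464


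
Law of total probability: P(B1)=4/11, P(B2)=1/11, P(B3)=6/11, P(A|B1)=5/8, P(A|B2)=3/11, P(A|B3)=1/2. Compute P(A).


P(A) = P(A|B1)P(B1) + P(A|B2)P(B2) + P(A|B3)P(B3)
= 5/8*4/11 + 3/11*1/11 + 1/2*6/11
= 5/22 + 3/121 + 3/11 = 127/242

127/242


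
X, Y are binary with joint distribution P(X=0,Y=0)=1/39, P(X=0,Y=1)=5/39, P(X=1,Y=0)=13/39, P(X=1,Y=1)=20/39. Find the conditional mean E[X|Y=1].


P(Y=1) = 25/39
E[X|Y=1] = (0*5 + 1*20)/25 = 20/25 = 4/5

4/5


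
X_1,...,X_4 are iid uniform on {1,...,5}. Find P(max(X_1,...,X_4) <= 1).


P(max <= 1) = P(all X_i <= 1) = (P(X_1 <= 1))^4
= (1/5)^4 = 1/625

1/625


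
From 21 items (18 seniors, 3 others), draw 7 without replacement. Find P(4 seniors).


P(X=4) = C(18,4)*C(3,3) / C(21,7)
= 3060*1 / 116280
= 3060/116280 = 1/38

1/38


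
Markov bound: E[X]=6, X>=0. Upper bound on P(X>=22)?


Markov: P(X >= a) <= E[X]/a
P(X >= 22) <= 6/22 = 3/11

3/11


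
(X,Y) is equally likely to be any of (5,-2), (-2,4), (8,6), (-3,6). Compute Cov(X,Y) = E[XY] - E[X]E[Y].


E[X]=2, E[Y]=7/2, E[XY]=3
Cov(X,Y) = E[XY] - E[X]E[Y] = 3 - 2*7/2 = -4

-4


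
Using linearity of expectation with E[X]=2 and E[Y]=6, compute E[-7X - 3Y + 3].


E[-7X - 3Y + 3] = -7*E[X] - 3*E[Y] + 3
= (-7)*(2) + (-3)*(6) + (3)
= -14 - 18 + 3 = -29

-29


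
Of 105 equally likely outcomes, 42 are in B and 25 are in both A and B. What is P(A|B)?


P(A|B) = P(A∩B)/P(B) = (25/105)/(42/105) = 25/42

25/42


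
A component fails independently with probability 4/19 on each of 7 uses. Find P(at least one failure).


P(at least one) = 1 - P(none)
P(none) = (1 - 4/19)^7 = (15/19)^7 = 170859375/893871739
P(at least one) = 1 - 170859375/893871739 = 723012364/893871739

723012364/893871739


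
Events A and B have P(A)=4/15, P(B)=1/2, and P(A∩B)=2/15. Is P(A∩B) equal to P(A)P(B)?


P(A)*P(B) = 4/15*1/2 = 2/15
P(A∩B) = 2/15, which equals P(A)P(B), so independent

Yes, A and B are independent


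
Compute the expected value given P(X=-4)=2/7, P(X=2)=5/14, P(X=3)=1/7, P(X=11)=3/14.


E[X] = sum(x * P(x))
= -4*2/7 + 2*5/14 + 3*1/7 + 11*3/14
= 33/14

33/14


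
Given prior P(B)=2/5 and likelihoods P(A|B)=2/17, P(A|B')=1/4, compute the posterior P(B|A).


P(A) = P(A|B)P(B) + P(A|B')P(B') = 2/17*2/5 + 1/4*3/5 = 67/340
P(B|A) = P(A|B)P(B)/P(A) = (4/85)/(67/340) = 16/67

16/67


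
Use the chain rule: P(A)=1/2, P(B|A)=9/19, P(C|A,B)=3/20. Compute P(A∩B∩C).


P(A∩B∩C) = P(A) * P(B|A) * P(C|A∩B)
= 1/2 * 9/19 * 3/20
= 9/38 * 3/20 = 27/760

27/760


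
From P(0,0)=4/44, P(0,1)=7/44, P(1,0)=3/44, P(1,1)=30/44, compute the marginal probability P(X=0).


P(X=0) = P(0,0)+P(0,1) = 4/44 + 7/44 = 11/44 = 1/4

1/4


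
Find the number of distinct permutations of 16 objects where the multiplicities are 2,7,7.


16! = 20922789888000
Denominator: 2!=2 * 7!=5040 * 7!=5040
Coefficient = 20922789888000 / 50803200 = 411840

411840


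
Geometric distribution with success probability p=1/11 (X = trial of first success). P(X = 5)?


P(X=5) = (1-p)^4 * p = (10/11)^4 * 1/11
= 10000/14641 * 1/11 = 10000/161051

10000/161051


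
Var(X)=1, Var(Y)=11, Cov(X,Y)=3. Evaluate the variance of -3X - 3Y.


Var(-3X - 3Y) = (-3)^2*Var(X) + (-3)^2*Var(Y) + 2*(-3)*(-3)*Cov(X,Y)
= 9*1 + 9*11 + 18*3
= 9 + 99 + 54 = 162

162


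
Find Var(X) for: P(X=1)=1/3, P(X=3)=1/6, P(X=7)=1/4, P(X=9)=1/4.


E[X] = 29/6, E[X^2] = 103/3
Var(X) = E[X^2] - (E[X])^2 = 103/3 - (29/6)^2 = 395/36

395/36


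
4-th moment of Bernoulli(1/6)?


For Bernoulli: X in {0,1}
E[X^4] = 0^4*(1-1/6) + 1^4*1/6 = 1/6

1/6


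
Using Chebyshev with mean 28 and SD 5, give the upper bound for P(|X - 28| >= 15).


k = 15/5 = 3
Chebyshev: P(|X-mu| >= k*sigma) <= 1/k^2 = 1/3^2 = 1/9

1/9


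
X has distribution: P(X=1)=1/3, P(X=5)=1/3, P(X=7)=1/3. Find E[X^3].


E[X^3] = sum(g(x)*P(x))
= 1*1/3 + 125*1/3 + 343*1/3
= 469/3

469/3


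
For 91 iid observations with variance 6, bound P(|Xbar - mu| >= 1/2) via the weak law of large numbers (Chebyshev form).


Var(Xbar) = Var(X)/n = 6/91
Chebyshev: P(|Xbar-mu| >= 1/2) <= Var(Xbar)/(1/2)^2 = (6/91)/(1/4) = 24/91

24/91


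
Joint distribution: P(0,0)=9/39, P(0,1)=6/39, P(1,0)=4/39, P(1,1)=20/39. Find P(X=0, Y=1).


Read from table: P(X=0, Y=1) = 6/39 = 2/13

2/13


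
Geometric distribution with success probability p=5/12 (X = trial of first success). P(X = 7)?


P(X=7) = (1-p)^6 * p = (7/12)^6 * 5/12
= 117649/2985984 * 5/12 = 588245/35831808

588245/35831808


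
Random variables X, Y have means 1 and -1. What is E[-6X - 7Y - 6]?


E[-6X - 7Y - 6] = -6*E[X] - 7*E[Y] - 6
= (-6)*(1) + (-7)*(-1) + (-6)
= -6 + 7 - 6 = -5

-5


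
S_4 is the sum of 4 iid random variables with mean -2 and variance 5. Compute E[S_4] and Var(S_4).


E[S_n] = n*mu = 4*-2 = -8
Var(S_n) = n*sigma^2 = 4*5 = 20

E[S_4]=-8, Var(S_4)=20


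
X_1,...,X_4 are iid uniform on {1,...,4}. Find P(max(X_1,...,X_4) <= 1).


P(max <= 1) = P(all X_i <= 1) = (P(X_1 <= 1))^4
= (1/4)^4 = 1/256

1/256


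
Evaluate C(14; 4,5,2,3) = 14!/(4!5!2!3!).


14! = 87178291200
Denominator: 4!=24 * 5!=120 * 2!=2 * 3!=6
Coefficient = 87178291200 / 34560 = 2522520

2522520


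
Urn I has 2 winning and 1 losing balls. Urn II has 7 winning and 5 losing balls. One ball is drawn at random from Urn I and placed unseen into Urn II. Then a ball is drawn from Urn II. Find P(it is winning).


P(transfer winning) = 2/3; P(transfer losing) = 1/3
If winning transferred: Urn II has 8 winning of 13, so P(winning|winning moved) = 8/13
If losing transferred: Urn II has 7 winning of 13, so P(winning|losing moved) = 7/13
By total probability: P(winning) = 2/3*8/13 + 1/3*7/13 = 23/39

23/39


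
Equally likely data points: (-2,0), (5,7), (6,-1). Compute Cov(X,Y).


E[X]=3, E[Y]=2, E[XY]=29/3
Cov(X,Y) = E[XY] - E[X]E[Y] = 29/3 - 3*2 = 11/3

11/3


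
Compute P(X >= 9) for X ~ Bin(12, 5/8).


P(X>=9) = P(X=9) + P(X=10) + P(X=11) + P(X=12)
= 2900390625/17179869184 + 2900390625/34359738368 + 439453125/17179869184 + 244140625/68719476736
= 19404296875/68719476736

19404296875/68719476736


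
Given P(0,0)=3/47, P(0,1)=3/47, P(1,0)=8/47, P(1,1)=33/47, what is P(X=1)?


P(X=1) = P(1,0)+P(1,1) = 8/47 + 33/47 = 41/47

41/47


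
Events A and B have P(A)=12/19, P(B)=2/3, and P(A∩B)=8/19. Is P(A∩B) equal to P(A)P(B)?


P(A)*P(B) = 12/19*2/3 = 8/19
P(A∩B) = 8/19, which equals P(A)P(B), so independent

Yes, A and B are independent


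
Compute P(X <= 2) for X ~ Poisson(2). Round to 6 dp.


P(X<=2) = e^(-2)*2^0/0! + e^(-2)*2^1/1! + e^(-2)*2^2/2!
≈ 0.1353352832 + 0.2706705665 + 0.2706705665
= 0.6766764162
≈ 0.676676

0.676676


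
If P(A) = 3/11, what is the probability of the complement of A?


P(A') = 1 - P(A) = 1 - 3/11 = 8/11

8/11


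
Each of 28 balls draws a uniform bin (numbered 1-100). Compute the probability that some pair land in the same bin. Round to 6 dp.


P(all different) = prod((100-i)/100 for i=0..27) = 0.015241
P(at least one match) = 1 - 0.015241 = 0.984759

0.984759


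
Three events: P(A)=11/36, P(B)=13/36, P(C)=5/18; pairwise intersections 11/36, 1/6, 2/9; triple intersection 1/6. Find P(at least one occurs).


P(A∪B∪C) = P(A)+P(B)+P(C) - P(AB)-P(AC)-P(BC) + P(ABC)
= 11/36+13/36+5/18 - 11/36-1/6-2/9 + 1/6
= 5/12

5/12


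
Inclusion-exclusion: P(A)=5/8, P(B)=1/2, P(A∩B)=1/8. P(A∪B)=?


P(A∪B) = P(A) + P(B) - P(A∩B)
= 5/8 + 1/2 - 1/8 = 1

1


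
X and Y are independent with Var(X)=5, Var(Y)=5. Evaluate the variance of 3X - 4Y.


Independence => Cov(X,Y)=0
Var(3X - 4Y) = 3^2*Var(X) + (-4)^2*Var(Y)
= 9*5 + 16*5 = 125

125


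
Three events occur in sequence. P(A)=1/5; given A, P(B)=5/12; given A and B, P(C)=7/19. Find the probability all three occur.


P(A∩B∩C) = P(A) * P(B|A) * P(C|A∩B)
= 1/5 * 5/12 * 7/19
= 1/12 * 7/19 = 7/228

7/228


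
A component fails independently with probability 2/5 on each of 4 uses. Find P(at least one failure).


P(at least one) = 1 - P(none)
P(none) = (1 - 2/5)^4 = (3/5)^4 = 81/625
P(at least one) = 1 - 81/625 = 544/625

544/625


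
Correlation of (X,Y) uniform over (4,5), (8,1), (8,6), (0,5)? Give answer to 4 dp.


Cov(X,Y) = -2.2500, Var(X) = 11.0000, Var(Y) = 3.6875
rho = Cov/(sqrt(VarX)*sqrt(VarY)) = -0.3533

-0.3533


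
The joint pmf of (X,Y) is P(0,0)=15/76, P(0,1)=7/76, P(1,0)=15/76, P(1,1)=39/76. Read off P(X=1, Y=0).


Read from table: P(X=1, Y=0) = 15/76

15/76


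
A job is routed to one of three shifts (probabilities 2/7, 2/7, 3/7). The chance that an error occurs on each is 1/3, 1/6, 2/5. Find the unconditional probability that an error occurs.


P(A) = P(A|B1)P(B1) + P(A|B2)P(B2) + P(A|B3)P(B3)
= 1/3*2/7 + 1/6*2/7 + 2/5*3/7
= 2/21 + 1/21 + 6/35 = 11/35

11/35


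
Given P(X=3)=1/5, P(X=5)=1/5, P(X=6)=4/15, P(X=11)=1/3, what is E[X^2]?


E[X^2] = sum(g(x)*P(x))
= 9*1/5 + 25*1/5 + 36*4/15 + 121*1/3
= 851/15

851/15


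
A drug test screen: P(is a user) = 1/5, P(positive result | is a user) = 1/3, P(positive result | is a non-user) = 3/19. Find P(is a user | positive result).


P(A) = P(A|B)P(B) + P(A|B')P(B') = 1/3*1/5 + 3/19*4/5 = 11/57
P(B|A) = P(A|B)P(B)/P(A) = (1/15)/(11/57) = 19/55

19/55


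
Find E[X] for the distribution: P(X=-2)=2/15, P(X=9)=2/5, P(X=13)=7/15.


E[X] = sum(x * P(x))
= -2*2/15 + 9*2/5 + 13*7/15
= 47/5

47/5


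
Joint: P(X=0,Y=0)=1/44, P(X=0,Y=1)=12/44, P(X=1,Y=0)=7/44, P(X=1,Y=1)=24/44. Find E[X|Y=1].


P(Y=1) = 36/44
E[X|Y=1] = (0*12 + 1*24)/36 = 24/36 = 2/3

2/3


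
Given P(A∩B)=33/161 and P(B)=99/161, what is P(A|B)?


P(A|B) = P(A∩B)/P(B) = (33/161)/(99/161) = 33/99 = 1/3

1/3


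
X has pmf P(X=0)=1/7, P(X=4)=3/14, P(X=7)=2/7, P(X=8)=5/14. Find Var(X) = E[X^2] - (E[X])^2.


E[X] = 40/7, E[X^2] = 282/7
Var(X) = E[X^2] - (E[X])^2 = 282/7 - (40/7)^2 = 374/49

374/49


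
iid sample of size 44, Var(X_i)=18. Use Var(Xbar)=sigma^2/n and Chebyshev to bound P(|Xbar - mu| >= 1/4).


Var(Xbar) = Var(X)/n = 18/44
Chebyshev: P(|Xbar-mu| >= 1/4) <= Var(Xbar)/(1/4)^2 = (9/22)/(1/16) = 72/11
Bound exceeds 1, so trivial bound: 1

1


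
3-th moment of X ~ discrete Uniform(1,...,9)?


E[X^3] = (1/9) * sum(x^3 for x=1..9)
= 2025/9 = 225

225


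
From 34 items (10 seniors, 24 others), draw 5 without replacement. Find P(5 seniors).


P(X=5) = C(10,5)*C(24,0) / C(34,5)
= 252*1 / 278256
= 252/278256 = 21/23188

21/23188


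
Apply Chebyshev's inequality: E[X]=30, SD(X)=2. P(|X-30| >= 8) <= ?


k = 8/2 = 4
Chebyshev: P(|X-mu| >= k*sigma) <= 1/k^2 = 1/4^2 = 1/16

1/16


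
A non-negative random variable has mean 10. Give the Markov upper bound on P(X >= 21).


Markov: P(X >= a) <= E[X]/a
P(X >= 21) <= 10/21

10/21


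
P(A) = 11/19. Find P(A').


P(A') = 1 - P(A) = 1 - 11/19 = 8/19

8/19


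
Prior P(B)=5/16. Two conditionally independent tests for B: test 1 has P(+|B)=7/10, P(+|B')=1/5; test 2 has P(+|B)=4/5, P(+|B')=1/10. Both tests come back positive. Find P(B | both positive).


After test 1: P(+) = 7/10*5/16 + 1/5*11/16 = 57/160
P(B|+) = (7/32)/(57/160) = 35/57
After test 2 (use post1 as new prior): P(+) = 4/5*35/57 + 1/10*22/57 = 151/285
P(B|+,+) = (28/57)/(151/285) = 140/151

140/151


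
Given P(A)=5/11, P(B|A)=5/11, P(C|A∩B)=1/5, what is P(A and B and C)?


P(A∩B∩C) = P(A) * P(B|A) * P(C|A∩B)
= 5/11 * 5/11 * 1/5
= 25/121 * 1/5 = 5/121

5/121


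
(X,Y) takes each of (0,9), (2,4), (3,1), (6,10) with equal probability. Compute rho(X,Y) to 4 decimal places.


Cov(X,Y) = 1.2500, Var(X) = 4.6875, Var(Y) = 13.5000
rho = Cov/(sqrt(VarX)*sqrt(VarY)) = 0.1571

0.1571


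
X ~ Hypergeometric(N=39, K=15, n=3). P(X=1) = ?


P(X=1) = C(15,1)*C(24,2) / C(39,3)
= 15*276 / 9139
= 4140/9139

4140/9139


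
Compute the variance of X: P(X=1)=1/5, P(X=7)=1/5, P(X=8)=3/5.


E[X] = 32/5, E[X^2] = 242/5
Var(X) = E[X^2] - (E[X])^2 = 242/5 - (32/5)^2 = 186/25

186/25


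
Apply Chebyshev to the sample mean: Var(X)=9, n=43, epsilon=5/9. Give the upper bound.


Var(Xbar) = Var(X)/n = 9/43
Chebyshev: P(|Xbar-mu| >= 5/9) <= Var(Xbar)/(5/9)^2 = (9/43)/(25/81) = 729/1075

729/1075


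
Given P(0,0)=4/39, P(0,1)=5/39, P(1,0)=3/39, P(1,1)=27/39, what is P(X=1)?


P(X=1) = P(1,0)+P(1,1) = 3/39 + 27/39 = 30/39 = 10/13

10/13


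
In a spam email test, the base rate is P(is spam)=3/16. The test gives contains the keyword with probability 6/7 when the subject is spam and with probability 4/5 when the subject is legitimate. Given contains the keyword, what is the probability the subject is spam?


P(A) = P(A|B)P(B) + P(A|B')P(B') = 6/7*3/16 + 4/5*13/16 = 227/280
P(B|A) = P(A|B)P(B)/P(A) = (9/56)/(227/280) = 45/227

45/227


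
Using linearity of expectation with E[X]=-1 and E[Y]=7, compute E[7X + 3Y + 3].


E[7X + 3Y + 3] = 7*E[X] + 3*E[Y] + 3
= (7)*(-1) + (3)*(7) + (3)
= -7 + 21 + 3 = 17

17


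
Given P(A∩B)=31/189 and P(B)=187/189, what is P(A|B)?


P(A|B) = P(A∩B)/P(B) = (31/189)/(187/189) = 31/187

31/187


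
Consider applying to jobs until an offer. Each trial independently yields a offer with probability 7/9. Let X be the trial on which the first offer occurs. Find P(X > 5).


P(X > 5) = P(first 5 trials all fail) = (1-p)^5 = (2/9)^5 = 32/59049

32/59049


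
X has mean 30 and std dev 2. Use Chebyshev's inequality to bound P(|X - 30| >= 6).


k = 6/2 = 3
Chebyshev: P(|X-mu| >= k*sigma) <= 1/k^2 = 1/3^2 = 1/9

1/9


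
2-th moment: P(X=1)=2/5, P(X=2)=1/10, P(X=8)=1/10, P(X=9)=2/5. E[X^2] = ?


E[X^2] = sum(x^2 * P(x))
= 1*2/5 + 4*1/10 + 64*1/10 + 81*2/5
= 198/5

198/5


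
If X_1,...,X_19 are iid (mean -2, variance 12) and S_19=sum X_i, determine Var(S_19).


By independence, Var(S_n) = n*Var(X_1) = 19*12 = 228

228


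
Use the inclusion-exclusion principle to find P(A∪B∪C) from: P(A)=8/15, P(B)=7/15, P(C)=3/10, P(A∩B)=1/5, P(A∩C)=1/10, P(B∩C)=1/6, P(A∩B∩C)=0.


P(A∪B∪C) = P(A)+P(B)+P(C) - P(AB)-P(AC)-P(BC) + P(ABC)
= 8/15+7/15+3/10 - 1/5-1/10-1/6 + 0
= 5/6

5/6


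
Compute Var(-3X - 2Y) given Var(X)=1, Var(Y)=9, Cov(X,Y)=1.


Var(-3X - 2Y) = (-3)^2*Var(X) + (-2)^2*Var(Y) + 2*(-3)*(-2)*Cov(X,Y)
= 9*1 + 4*9 + 12*1
= 9 + 36 + 12 = 57

57


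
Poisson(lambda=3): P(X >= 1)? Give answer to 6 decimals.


P(X>=1) = 1 - P(X<=0) = 1 - (e^(-3)*3^0/0!)
≈ 1 - 0.0497870684 = 0.9502129316
≈ 0.950213

0.950213


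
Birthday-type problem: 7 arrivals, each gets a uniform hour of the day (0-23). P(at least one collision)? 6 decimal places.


P(all different) = prod((24-i)/24 for i=0..6) = 0.380328
P(at least one match) = 1 - 0.380328 = 0.619672

0.619672


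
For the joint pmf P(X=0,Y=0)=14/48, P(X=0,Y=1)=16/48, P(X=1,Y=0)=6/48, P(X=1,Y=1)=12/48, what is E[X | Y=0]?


P(Y=0) = 20/48
E[X|Y=0] = (0*14 + 1*6)/20 = 6/20 = 3/10

3/10


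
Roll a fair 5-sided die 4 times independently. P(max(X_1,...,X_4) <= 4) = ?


P(max <= 4) = P(all X_i <= 4) = (P(X_1 <= 4))^4
= (4/5)^4 = 256/625

256/625


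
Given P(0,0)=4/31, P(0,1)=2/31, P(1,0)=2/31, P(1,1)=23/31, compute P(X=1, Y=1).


Read from table: P(X=1, Y=1) = 23/31

23/31


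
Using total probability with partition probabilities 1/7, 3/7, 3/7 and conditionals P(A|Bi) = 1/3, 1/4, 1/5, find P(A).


P(A) = P(A|B1)P(B1) + P(A|B2)P(B2) + P(A|B3)P(B3)
= 1/3*1/7 + 1/4*3/7 + 1/5*3/7
= 1/21 + 3/28 + 3/35 = 101/420

101/420


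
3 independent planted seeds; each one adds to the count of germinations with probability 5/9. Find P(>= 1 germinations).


P(at least one) = 1 - P(none)
P(none) = (1 - 5/9)^3 = (4/9)^3 = 64/729
P(at least one) = 1 - 64/729 = 665/729

665/729


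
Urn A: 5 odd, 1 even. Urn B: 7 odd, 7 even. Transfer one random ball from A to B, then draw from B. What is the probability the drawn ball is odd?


P(transfer odd) = 5/6; P(transfer even) = 1/6
If odd transferred: Urn II has 8 odd of 15, so P(odd|odd moved) = 8/15
If even transferred: Urn II has 7 odd of 15, so P(odd|even moved) = 7/15
By total probability: P(odd) = 5/6*8/15 + 1/6*7/15 = 47/90

47/90


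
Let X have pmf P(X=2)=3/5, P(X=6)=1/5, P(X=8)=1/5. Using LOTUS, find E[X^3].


E[X^3] = sum(g(x)*P(x))
= 8*3/5 + 216*1/5 + 512*1/5
= 752/5

752/5


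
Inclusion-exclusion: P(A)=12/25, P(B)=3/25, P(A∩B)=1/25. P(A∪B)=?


P(A∪B) = P(A) + P(B) - P(A∩B)
= 12/25 + 3/25 - 1/25 = 14/25

14/25


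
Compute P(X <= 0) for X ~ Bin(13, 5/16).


P(X<=0) = P(X=0)
= 34522712143931/4503599627370496
= 34522712143931/4503599627370496

34522712143931/4503599627370496


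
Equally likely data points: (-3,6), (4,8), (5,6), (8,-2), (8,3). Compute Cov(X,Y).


E[X]=22/5, E[Y]=21/5, E[XY]=52/5
Cov(X,Y) = E[XY] - E[X]E[Y] = 52/5 - 22/5*21/5 = -202/25

-202/25


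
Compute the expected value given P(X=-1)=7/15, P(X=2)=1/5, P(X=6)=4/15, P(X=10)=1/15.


E[X] = sum(x * P(x))
= -1*7/15 + 2*1/5 + 6*4/15 + 10*1/15
= 11/5

11/5


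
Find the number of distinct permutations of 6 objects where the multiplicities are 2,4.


6! = 720
Denominator: 2!=2 * 4!=24
Coefficient = 720 / 48 = 15

15


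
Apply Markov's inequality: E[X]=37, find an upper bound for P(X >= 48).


Markov: P(X >= a) <= E[X]/a
P(X >= 48) <= 37/48

37/48


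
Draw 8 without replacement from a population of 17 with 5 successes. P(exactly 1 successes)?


P(X=1) = C(5,1)*C(12,7) / C(17,8)
= 5*792 / 24310
= 3960/24310 = 36/221

36/221


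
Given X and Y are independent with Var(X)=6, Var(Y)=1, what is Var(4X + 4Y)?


Independence => Cov(X,Y)=0
Var(4X + 4Y) = 4^2*Var(X) + 4^2*Var(Y)
= 16*6 + 16*1 = 112

112


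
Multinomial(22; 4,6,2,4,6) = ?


22! = 1124000727777607680000
Denominator: 4!=24 * 6!=720 * 2!=2 * 4!=24 * 6!=720
Coefficient = 1124000727777607680000 / 597196800 = 1882127847600

1882127847600


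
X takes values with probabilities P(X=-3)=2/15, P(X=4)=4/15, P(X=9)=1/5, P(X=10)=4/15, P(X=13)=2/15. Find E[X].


E[X] = sum(x * P(x))
= -3*2/15 + 4*4/15 + 9*1/5 + 10*4/15 + 13*2/15
= 103/15

103/15


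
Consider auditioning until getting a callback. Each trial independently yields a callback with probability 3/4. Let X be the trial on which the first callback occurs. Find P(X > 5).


P(X > 5) = P(first 5 trials all fail) = (1-p)^5 = (1/4)^5 = 1/1024

1/1024


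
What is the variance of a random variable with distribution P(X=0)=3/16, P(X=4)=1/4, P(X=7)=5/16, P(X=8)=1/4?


E[X] = 83/16, E[X^2] = 565/16
Var(X) = E[X^2] - (E[X])^2 = 565/16 - (83/16)^2 = 2151/256

2151/256


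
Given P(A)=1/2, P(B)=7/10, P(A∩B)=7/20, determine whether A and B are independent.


P(A)*P(B) = 1/2*7/10 = 7/20
P(A∩B) = 7/20, which equals P(A)P(B), so independent

Yes, A and B are independent


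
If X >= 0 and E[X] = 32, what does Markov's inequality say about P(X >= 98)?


Markov: P(X >= a) <= E[X]/a
P(X >= 98) <= 32/98 = 16/49

16/49


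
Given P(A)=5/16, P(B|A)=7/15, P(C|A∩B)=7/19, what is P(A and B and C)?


P(A∩B∩C) = P(A) * P(B|A) * P(C|A∩B)
= 5/16 * 7/15 * 7/19
= 7/48 * 7/19 = 49/912

49/912


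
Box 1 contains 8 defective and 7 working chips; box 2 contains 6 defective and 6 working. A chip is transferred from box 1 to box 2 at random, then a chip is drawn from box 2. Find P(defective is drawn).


P(transfer defective) = 8/15; P(transfer working) = 7/15
If defective transferred: Urn II has 7 defective of 13, so P(defective|defective moved) = 7/13
If working transferred: Urn II has 6 defective of 13, so P(defective|working moved) = 6/13
By total probability: P(defective) = 8/15*7/13 + 7/15*6/13 = 98/195

98/195


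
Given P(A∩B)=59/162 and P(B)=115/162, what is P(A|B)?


P(A|B) = P(A∩B)/P(B) = (59/162)/(115/162) = 59/115

59/115


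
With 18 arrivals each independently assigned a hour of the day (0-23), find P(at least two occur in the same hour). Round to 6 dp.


P(all different) = prod((24-i)/24 for i=0..17) = 0.000123
P(at least one match) = 1 - 0.000123 = 0.999877

0.999877


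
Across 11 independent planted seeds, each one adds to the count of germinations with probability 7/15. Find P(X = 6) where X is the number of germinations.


P(X=6) = C(11,6) * p^6 * (1-p)^5
= 462 * 117649/11390625 * 32768/759375
= 593688854528/2883251953125

593688854528/2883251953125


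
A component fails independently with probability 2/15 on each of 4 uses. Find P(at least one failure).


P(at least one) = 1 - P(none)
P(none) = (1 - 2/15)^4 = (13/15)^4 = 28561/50625
P(at least one) = 1 - 28561/50625 = 22064/50625

22064/50625


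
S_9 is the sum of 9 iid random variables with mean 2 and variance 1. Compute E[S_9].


E[S_n] = n*E[X_1] = 9*2 = 18

18


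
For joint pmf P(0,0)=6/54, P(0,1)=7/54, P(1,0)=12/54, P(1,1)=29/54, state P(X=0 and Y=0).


Read from table: P(X=0, Y=0) = 6/54 = 1/9

1/9


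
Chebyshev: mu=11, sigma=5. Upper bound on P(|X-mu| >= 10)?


k = 10/5 = 2
Chebyshev: P(|X-mu| >= k*sigma) <= 1/k^2 = 1/2^2 = 1/4

1/4


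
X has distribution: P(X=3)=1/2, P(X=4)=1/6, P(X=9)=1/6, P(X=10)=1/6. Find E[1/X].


E[1/X] = sum(g(x)*P(x))
= 1/3*1/2 + 1/4*1/6 + 1/9*1/6 + 1/10*1/6
= 263/1080

263/1080


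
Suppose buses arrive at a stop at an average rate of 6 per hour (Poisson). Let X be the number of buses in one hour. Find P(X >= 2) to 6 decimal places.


P(X>=2) = 1 - P(X<=1) = 1 - (e^(-6)*6^0/0! + e^(-6)*6^1/1!)
≈ 1 - (0.0024787522 + 0.0148725131)
= 1 - 0.0173512653 = 0.9826487347
≈ 0.982649

0.982649


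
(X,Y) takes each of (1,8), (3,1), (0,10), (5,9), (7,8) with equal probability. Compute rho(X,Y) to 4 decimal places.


Cov(X,Y) = -0.6400, Var(X) = 6.5600, Var(Y) = 10.1600
rho = Cov/(sqrt(VarX)*sqrt(VarY)) = -0.0784

-0.0784


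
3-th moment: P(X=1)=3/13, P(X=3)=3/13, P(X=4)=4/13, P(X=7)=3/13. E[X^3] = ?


E[X^3] = sum(x^3 * P(x))
= 1*3/13 + 27*3/13 + 64*4/13 + 343*3/13
= 1369/13

1369/13


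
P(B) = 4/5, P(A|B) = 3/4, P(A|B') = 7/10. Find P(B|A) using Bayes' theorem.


P(A) = P(A|B)P(B) + P(A|B')P(B') = 3/4*4/5 + 7/10*1/5 = 37/50
P(B|A) = P(A|B)P(B)/P(A) = (3/5)/(37/50) = 30/37

30/37


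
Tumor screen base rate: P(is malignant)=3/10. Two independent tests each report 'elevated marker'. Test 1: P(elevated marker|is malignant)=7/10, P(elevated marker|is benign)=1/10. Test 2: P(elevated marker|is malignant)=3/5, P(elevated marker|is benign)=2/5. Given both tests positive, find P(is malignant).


After test 1: P(+) = 7/10*3/10 + 1/10*7/10 = 7/25
P(B|+) = (21/100)/(7/25) = 3/4
After test 2 (use post1 as new prior): P(+) = 3/5*3/4 + 2/5*1/4 = 11/20
P(B|+,+) = (9/20)/(11/20) = 9/11

9/11


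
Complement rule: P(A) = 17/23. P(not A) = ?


P(A') = 1 - P(A) = 1 - 17/23 = 6/23

6/23


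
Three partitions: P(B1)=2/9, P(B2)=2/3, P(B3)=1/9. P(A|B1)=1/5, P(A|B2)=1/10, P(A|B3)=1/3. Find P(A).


P(A) = P(A|B1)P(B1) + P(A|B2)P(B2) + P(A|B3)P(B3)
= 1/5*2/9 + 1/10*2/3 + 1/3*1/9
= 2/45 + 1/15 + 1/27 = 4/27

4/27


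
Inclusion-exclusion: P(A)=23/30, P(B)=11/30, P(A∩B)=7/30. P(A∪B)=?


P(A∪B) = P(A) + P(B) - P(A∩B)
= 23/30 + 11/30 - 7/30 = 9/10

9/10


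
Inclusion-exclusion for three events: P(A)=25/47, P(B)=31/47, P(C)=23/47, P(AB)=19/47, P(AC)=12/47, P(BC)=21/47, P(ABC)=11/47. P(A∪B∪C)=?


P(A∪B∪C) = P(A)+P(B)+P(C) - P(AB)-P(AC)-P(BC) + P(ABC)
= 25/47+31/47+23/47 - 19/47-12/47-21/47 + 11/47
= 38/47

38/47


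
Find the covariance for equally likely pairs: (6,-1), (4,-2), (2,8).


E[X]=4, E[Y]=5/3, E[XY]=2/3
Cov(X,Y) = E[XY] - E[X]E[Y] = 2/3 - 4*5/3 = -6

-6


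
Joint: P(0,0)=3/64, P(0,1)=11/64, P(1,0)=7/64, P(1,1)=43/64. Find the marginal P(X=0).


P(X=0) = P(0,0)+P(0,1) = 3/64 + 11/64 = 14/64 = 7/32

7/32


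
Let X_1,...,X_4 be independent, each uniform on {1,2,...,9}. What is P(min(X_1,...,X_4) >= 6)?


P(min >= 6) = P(all X_i >= 6) = (P(X_1 >= 6))^4
= (4/9)^4 = 256/6561

256/6561


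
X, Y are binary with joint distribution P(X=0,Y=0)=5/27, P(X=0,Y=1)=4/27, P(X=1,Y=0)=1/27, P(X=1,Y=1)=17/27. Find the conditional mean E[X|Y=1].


P(Y=1) = 21/27
E[X|Y=1] = (0*4 + 1*17)/21 = 17/21

17/21


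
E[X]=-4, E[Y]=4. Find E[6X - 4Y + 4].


E[6X - 4Y + 4] = 6*E[X] - 4*E[Y] + 4
= (6)*(-4) + (-4)*(4) + (4)
= -24 - 16 + 4 = -36

-36


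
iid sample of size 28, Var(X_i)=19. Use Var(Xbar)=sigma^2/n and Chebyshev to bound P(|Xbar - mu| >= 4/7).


Var(Xbar) = Var(X)/n = 19/28
Chebyshev: P(|Xbar-mu| >= 4/7) <= Var(Xbar)/(4/7)^2 = (19/28)/(16/49) = 133/64
Bound exceeds 1, so trivial bound: 1

1


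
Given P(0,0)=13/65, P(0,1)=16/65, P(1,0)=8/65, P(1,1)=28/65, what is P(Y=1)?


P(Y=1) = P(0,1)+P(1,1) = 16/65 + 28/65 = 44/65

44/65


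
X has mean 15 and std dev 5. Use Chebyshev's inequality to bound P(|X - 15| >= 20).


k = 20/5 = 4
Chebyshev: P(|X-mu| >= k*sigma) <= 1/k^2 = 1/4^2 = 1/16

1/16
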